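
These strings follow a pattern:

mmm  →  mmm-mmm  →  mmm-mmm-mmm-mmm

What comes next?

s(k+1) = s(k)·-·s(k) — each term doubles the last with '-' between the halves.
Doubling mmm-mmm-mmm-mmm with '-' between the halves:

mmm-mmm-mmm-mmm-mmm-mmm-mmm-mmm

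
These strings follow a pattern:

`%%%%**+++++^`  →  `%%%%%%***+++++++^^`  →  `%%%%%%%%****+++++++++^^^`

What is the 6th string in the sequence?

The n-th term is 2n %'s then n *'s then 2n+1 +'s then n-1 ^'s, where the shown terms are n = 2, 3, 4.
At n = 7 the blocks have lengths 14, 7, 15, 6.

%%%%%%%%%%%%%%*******+++++++++++++++^^^^^^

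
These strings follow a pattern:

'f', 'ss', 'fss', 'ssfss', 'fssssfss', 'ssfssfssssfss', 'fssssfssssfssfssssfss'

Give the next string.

ssfssfssssfssfssssfssssfssfssssfss

This is a Fibonacci-style word recurrence s(k) = s(k−2)·s(k−1): e.g. f·ss = fss.
Continuing: ssfssfssssfss · fssssfssssfssfssssfss gives term 8.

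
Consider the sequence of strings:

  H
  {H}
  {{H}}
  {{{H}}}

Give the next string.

Each term wraps the previous one in { on the left and } on the right.
Applying this once more to {{{H}}}:

{{{{H}}}}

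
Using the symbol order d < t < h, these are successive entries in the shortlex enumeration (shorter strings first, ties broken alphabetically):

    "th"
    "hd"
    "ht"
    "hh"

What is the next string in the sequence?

ddd

hh is the last string of length 2, so the next is the first of length 3: d repeated 3 times.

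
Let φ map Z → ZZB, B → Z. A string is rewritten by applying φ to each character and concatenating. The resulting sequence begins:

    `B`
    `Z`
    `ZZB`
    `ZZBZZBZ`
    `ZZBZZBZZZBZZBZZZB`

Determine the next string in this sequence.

ZZBZZBZZZBZZBZZZBZZBZZBZZZBZZBZZZBZZBZZBZ

Replace each of the 17 characters of ZZBZZBZZZBZZBZZZB in place — ZZB ZZB Z ZZB ZZB Z ZZB ZZB ZZB Z ZZB ZZB Z ZZB ZZB ZZB Z — and concatenate.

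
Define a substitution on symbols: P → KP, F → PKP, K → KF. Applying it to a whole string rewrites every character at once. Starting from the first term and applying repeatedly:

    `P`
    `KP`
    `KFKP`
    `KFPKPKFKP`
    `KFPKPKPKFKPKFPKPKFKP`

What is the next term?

Rewriting the 20 symbols of KFPKPKPKFKPKFPKPKFKP one by one yields KF PKP KP KF KP KF KP KF PKP KF KP KF PKP KP KF KP KF PKP KF KP; concatenated:

KFPKPKPKFKPKFKPKFPKPKFKPKFPKPKPKFKPKFPKPKFKP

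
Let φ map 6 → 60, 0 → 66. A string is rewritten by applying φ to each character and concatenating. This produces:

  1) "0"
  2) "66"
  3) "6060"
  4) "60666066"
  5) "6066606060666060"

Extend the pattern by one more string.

φ(6066606060666060) expands symbol-by-symbol to 60 66 60 60 60 66 60 66 60 66 60 60 60 66 60 66; joining the 16 pieces gives the next term.

60666060606660666066606060666066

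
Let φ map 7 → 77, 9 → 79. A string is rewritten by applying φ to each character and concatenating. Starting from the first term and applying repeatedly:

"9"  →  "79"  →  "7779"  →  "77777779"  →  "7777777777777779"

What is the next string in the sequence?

φ(7777777777777779) expands symbol-by-symbol to 77 77 77 77 77 77 77 77 77 77 77 77 77 77 77 79; joining the 16 pieces gives the next term.

77777777777777777777777777777779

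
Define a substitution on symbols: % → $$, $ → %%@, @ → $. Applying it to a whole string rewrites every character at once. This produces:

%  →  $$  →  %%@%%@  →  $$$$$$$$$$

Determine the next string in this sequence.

Rewriting each symbol of $$$$$$$$$$: $→%%@, $→%%@, $→%%@, $→%%@, $→%%@, $→%%@, $→%%@, $→%%@, $→%%@, $→%%@, which concatenates to %%@ %%@ %%@ %%@ %%@ %%@ %%@ %%@ %%@ %%@.

%%@%%@%%@%%@%%@%%@%%@%%@%%@%%@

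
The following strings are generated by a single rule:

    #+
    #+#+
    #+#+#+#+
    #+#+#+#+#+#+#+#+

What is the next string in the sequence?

#+#+#+#+#+#+#+#+#+#+#+#+#+#+#+#+

s(k+1) = s(k)·s(k) — each term doubles the last.
So the next term is two copies of #+#+#+#+#+#+#+#+.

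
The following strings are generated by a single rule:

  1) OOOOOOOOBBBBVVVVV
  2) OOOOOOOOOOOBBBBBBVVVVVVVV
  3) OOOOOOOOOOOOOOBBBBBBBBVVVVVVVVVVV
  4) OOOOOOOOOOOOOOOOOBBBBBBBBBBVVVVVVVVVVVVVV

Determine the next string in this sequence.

OOOOOOOOOOOOOOOOOOOOBBBBBBBBBBBBVVVVVVVVVVVVVVVVV

Each string has the form O^{3n+2} B^{2n} V^{3n-1}, where the shown terms are n = 2, 3, 4, 5.
At n = 6 the blocks have lengths 20, 12, 17.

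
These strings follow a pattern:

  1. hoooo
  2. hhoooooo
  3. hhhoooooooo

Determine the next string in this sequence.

hhhhoooooooooo

Term n consists of n-1 h's, followed by 2n o's, where the shown terms are n = 2, 3, 4.
Setting n = 5 gives 4, 10 characters in each block.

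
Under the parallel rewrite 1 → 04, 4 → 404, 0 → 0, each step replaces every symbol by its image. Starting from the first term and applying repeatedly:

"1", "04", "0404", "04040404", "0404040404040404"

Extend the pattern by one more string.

04040404040404040404040404040404

Applying the rule to each of the 16 symbols of 0404040404040404 gives the pieces 0 404 0 404 0 404 0 404 0 404 0 404 0 404 0 404, which concatenate to the answer.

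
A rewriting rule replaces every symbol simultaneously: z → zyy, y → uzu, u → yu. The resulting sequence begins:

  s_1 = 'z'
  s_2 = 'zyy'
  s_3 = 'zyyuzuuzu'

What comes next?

Rewriting each symbol of zyyuzuuzu: z→zyy, y→uzu, y→uzu, u→yu, z→zyy, u→yu, u→yu, z→zyy, u→yu, which concatenates to zyy uzu uzu yu zyy yu yu zyy yu.

zyyuzuuzuyuzyyyuyuzyyyu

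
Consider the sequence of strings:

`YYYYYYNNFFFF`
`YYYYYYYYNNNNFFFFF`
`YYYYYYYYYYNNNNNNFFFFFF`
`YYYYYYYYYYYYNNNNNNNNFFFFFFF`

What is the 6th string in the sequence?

YYYYYYYYYYYYYYYYNNNNNNNNNNNNFFFFFFFFF

Reading off run lengths: Y runs 6, 8, 10, 12; N runs 2, 4, 6, 8; F runs 4, 5, 6, 7 — each is linear in n, where the shown terms are n = 2, 3, 4, 5.
At n = 7 the blocks have lengths 16, 12, 9.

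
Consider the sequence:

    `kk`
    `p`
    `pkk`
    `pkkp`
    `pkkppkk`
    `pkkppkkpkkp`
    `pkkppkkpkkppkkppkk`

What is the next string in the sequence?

pkkppkkpkkppkkppkkpkkppkkpkkp

This is a Fibonacci-style word recurrence s(k) = s(k−1)·s(k−2): e.g. p·kk = pkk.
So term 8 is pkkppkkpkkppkkppkk·pkkppkkpkkp.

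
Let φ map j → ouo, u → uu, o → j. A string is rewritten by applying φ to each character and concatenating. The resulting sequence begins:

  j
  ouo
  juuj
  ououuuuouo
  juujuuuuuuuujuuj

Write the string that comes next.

Rewriting the 16 symbols of juujuuuuuuuujuuj one by one yields ouo uu uu ouo uu uu uu uu uu uu uu uu ouo uu uu ouo; concatenated:

ououuuuououuuuuuuuuuuuuuuuououuuuouo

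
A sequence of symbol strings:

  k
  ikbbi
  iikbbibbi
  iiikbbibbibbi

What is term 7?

iiiiiikbbibbibbibbibbibbi

Every step adds i to the front and bbi to the end of the previous string.
From iiikbbibbibbi, 3 further steps: iiikbbibbibbi → iiiikbbibbibbibbi → iiiiikbbibbibbibbibbi → (answer).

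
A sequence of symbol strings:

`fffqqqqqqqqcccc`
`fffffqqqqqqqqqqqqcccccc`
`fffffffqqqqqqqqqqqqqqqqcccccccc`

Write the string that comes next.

Reading off run lengths: f runs 3, 5, 7; q runs 8, 12, 16; c runs 4, 6, 8 — each is linear in n, where the shown terms are n = 2, 3, 4.
Setting n = 5 gives 9, 20, 10 characters in each block.

fffffffffqqqqqqqqqqqqqqqqqqqqcccccccccc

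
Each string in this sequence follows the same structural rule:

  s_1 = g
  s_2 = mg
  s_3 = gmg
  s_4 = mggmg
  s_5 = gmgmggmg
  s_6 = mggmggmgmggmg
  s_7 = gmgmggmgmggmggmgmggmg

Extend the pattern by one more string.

mggmggmgmggmggmgmggmgmggmggmgmggmg

From term 3 onward, concatenate the second-to-last term with the last: g·mg = gmg, mg·gmg = mggmg, …
The next term joins mggmggmgmggmg and gmgmggmgmggmggmgmggmg.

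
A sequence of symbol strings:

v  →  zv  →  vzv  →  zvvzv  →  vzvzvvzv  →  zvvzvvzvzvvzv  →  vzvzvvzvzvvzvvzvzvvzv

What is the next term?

zvvzvvzvzvvzvvzvzvvzvzvvzvvzvzvvzv

Each term (from the third on) is the two preceding terms concatenated in order: term 3 = v·zv = vzv.
The next term joins zvvzvvzvzvvzv and vzvzvvzvzvvzvvzvzvvzv.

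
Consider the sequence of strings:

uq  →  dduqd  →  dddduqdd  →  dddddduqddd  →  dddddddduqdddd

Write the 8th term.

Every step adds dd to the front and d to the end of the previous string.
From dddddddduqdddd, 3 further steps: dddddddduqdddd → dddddddddduqddddd → dddddddddddduqdddddd → (answer).

dddddddddddddduqddddddd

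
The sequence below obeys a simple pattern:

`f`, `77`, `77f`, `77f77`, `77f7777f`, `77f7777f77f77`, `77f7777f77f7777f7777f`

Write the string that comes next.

From term 3 onward, concatenate the last term with the second-to-last: 77·f = 77f, 77f·77 = 77f77, …
The next term joins 77f7777f77f7777f7777f and 77f7777f77f77.

77f7777f77f7777f7777f77f7777f77f77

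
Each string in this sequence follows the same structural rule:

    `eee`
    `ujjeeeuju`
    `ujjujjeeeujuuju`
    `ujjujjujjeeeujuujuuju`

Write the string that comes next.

Every step adds ujj to the front and uju to the end of the previous string.
Applying this once more to ujjujjujjeeeujuujuuju:

ujjujjujjujjeeeujuujuujuuju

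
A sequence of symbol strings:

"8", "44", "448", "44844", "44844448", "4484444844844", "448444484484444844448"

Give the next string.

From term 3 onward, concatenate the last term with the second-to-last: 44·8 = 448, 448·44 = 44844, …
Continuing: 448444484484444844448 · 4484444844844 gives term 8.

4484444844844448444484484444844844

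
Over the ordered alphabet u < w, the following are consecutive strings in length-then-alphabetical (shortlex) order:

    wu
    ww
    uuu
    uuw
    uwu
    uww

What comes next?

Find the rightmost character of uww below w, bump it to the next letter, and reset everything to its right to u.

wuu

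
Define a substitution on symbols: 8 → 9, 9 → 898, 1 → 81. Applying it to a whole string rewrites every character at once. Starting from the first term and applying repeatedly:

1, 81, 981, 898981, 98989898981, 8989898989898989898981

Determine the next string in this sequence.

Replace each of the 22 characters of 8989898989898989898981 in place — 9 898 9 898 9 898 9 898 9 898 9 898 9 898 9 898 9 898 9 898 9 81 — and concatenate.

9898989898989898989898989898989898989898981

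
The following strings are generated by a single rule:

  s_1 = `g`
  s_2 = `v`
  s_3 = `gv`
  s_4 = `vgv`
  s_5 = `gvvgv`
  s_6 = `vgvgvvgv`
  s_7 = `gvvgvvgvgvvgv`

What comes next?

This is a Fibonacci-style word recurrence s(k) = s(k−2)·s(k−1): e.g. g·v = gv.
The next term joins vgvgvvgv and gvvgvvgvgvvgv.

vgvgvvgvgvvgvvgvgvvgv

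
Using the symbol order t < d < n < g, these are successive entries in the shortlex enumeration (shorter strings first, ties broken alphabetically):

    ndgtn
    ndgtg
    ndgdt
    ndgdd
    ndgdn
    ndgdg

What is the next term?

ndgnt

Treat ndgdg as a base-4 numeral over the given alphabet and add one, carrying through any trailing g's.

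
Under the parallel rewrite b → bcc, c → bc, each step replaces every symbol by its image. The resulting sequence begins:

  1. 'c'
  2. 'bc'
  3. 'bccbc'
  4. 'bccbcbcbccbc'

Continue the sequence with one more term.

bccbcbcbccbcbccbcbccbcbcbccbc

Apply φ to bccbcbcbccbc symbol by symbol: b→bcc, c→bc, c→bc, b→bcc, c→bc, b→bcc, c→bc, b→bcc, c→bc, c→bc, b→bcc, c→bc; joined: bcc bc bc bcc bc bcc bc bcc bc bc bcc bc.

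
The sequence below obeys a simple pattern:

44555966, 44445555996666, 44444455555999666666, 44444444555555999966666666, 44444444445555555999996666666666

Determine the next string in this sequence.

The n-th term is 2n 4's then n+2 5's then n 9's then 2n 6's (n = 1, 2, …).
For the next term, n = 6, so the run lengths are 12, 8, 6, 12.

44444444444455555555999999666666666666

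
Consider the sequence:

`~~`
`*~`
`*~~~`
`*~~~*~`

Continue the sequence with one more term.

*~~~*~*~~~

This is a Fibonacci-style word recurrence s(k) = s(k−1)·s(k−2): e.g. *~·~~ = *~~~.
Continuing: *~~~*~ · *~~~ gives term 5.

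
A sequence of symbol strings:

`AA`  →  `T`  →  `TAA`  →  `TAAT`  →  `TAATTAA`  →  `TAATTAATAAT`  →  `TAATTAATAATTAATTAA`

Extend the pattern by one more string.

TAATTAATAATTAATTAATAATTAATAAT

From term 3 onward, concatenate the last term with the second-to-last: T·AA = TAA, TAA·T = TAAT, …
Continuing: TAATTAATAATTAATTAA · TAATTAATAAT gives term 8.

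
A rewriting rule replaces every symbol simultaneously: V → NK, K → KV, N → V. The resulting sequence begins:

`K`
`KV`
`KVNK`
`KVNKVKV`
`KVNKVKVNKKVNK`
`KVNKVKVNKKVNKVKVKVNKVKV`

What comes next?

φ(KVNKVKVNKKVNKVKVKVNKVKV) expands symbol-by-symbol to KV NK V KV NK KV NK V KV KV NK V KV NK KV NK KV NK V KV NK KV NK; joining the 23 pieces gives the next term.

KVNKVKVNKKVNKVKVKVNKVKVNKKVNKKVNKVKVNKKVNK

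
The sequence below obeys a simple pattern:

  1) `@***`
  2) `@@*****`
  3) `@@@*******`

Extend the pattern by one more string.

The n-th term is n @'s then 2n+1 *'s (n = 1, 2, …).
Setting n = 4 gives 4, 9 characters in each block.

@@@@*********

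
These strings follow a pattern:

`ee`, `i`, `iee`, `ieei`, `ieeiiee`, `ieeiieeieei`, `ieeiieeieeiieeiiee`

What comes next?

ieeiieeieeiieeiieeieeiieeieei

This is a Fibonacci-style word recurrence s(k) = s(k−1)·s(k−2): e.g. i·ee = iee.
The next term joins ieeiieeieeiieeiiee and ieeiieeieei.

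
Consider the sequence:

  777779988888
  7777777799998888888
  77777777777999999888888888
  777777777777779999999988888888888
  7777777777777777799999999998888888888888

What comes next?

77777777777777777777999999999999888888888888888

Each string has the form 7^{3n+2} 9^{2n} 8^{2n+3} (n = 1, 2, …).
Setting n = 6 gives 20, 12, 15 characters in each block.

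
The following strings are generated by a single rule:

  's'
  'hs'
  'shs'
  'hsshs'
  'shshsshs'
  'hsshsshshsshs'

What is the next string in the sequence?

shshsshshsshsshshsshs

Each term (from the third on) is the two preceding terms concatenated in order: term 3 = s·hs = shs.
So term 7 is shshsshs·hsshsshshsshs.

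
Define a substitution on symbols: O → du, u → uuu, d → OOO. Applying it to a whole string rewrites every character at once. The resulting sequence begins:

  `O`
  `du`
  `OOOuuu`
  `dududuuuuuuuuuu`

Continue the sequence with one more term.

φ(dududuuuuuuuuuu) expands symbol-by-symbol to OOO uuu OOO uuu OOO uuu uuu uuu uuu uuu uuu uuu uuu uuu uuu; joining the 15 pieces gives the next term.

OOOuuuOOOuuuOOOuuuuuuuuuuuuuuuuuuuuuuuuuuuuuu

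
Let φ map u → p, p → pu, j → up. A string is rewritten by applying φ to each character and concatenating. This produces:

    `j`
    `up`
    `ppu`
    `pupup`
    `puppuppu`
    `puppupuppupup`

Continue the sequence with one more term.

puppupuppuppupuppuppu

Applying the rule to each of the 13 symbols of puppupuppupup gives the pieces pu p pu pu p pu p pu pu p pu p pu, which concatenate to the answer.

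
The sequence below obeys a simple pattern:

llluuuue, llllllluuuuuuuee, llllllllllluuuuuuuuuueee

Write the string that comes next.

Each string has the form l^{4n-1} u^{3n+1} e^{n} (n = 1, 2, …).
For the next term, n = 4, so the run lengths are 15, 13, 4.

llllllllllllllluuuuuuuuuuuuueeee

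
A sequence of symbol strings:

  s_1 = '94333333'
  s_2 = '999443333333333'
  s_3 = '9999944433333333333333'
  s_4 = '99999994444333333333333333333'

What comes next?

999999999444443333333333333333333333

Each string has the form 9^{2n-1} 4^{n} 3^{4n+2} (n = 1, 2, …).
For the next term, n = 5, so the run lengths are 9, 5, 22.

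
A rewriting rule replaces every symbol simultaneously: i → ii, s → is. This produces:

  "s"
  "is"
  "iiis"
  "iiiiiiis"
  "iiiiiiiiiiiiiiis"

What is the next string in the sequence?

iiiiiiiiiiiiiiiiiiiiiiiiiiiiiiis

Replace each of the 16 characters of iiiiiiiiiiiiiiis in place — ii ii ii ii ii ii ii ii ii ii ii ii ii ii ii is — and concatenate.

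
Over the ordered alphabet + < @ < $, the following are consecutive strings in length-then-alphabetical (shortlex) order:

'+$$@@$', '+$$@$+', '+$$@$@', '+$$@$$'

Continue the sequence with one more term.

+$$$++

Treat +$$@$$ as a base-3 numeral over the given alphabet and add one, carrying through any trailing $'s.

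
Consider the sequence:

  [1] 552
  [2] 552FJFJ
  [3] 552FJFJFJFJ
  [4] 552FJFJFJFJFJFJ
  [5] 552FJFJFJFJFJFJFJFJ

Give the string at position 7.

Every step adds FJFJ to the end: s(k+1) = s(k)·FJFJ.
From 552FJFJFJFJFJFJFJFJ, 2 further steps: 552FJFJFJFJFJFJFJFJ → 552FJFJFJFJFJFJFJFJFJFJ → (answer).

552FJFJFJFJFJFJFJFJFJFJFJFJ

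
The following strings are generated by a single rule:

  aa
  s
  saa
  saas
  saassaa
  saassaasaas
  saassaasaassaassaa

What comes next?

saassaasaassaassaasaassaasaas

This is a Fibonacci-style word recurrence s(k) = s(k−1)·s(k−2): e.g. s·aa = saa.
The next term joins saassaasaassaassaa and saassaasaas.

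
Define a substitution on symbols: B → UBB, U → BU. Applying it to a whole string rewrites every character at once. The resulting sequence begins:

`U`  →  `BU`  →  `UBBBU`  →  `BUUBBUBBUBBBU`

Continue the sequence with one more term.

Replace each of the 13 characters of BUUBBUBBUBBBU in place — UBB BU BU UBB UBB BU UBB UBB BU UBB UBB UBB BU — and concatenate.

UBBBUBUUBBUBBBUUBBUBBBUUBBUBBUBBBU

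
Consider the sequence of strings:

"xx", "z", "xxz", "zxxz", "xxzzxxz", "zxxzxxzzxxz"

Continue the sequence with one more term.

From term 3 onward, concatenate the second-to-last term with the last: xx·z = xxz, z·xxz = zxxz, …
The next term joins xxzzxxz and zxxzxxzzxxz.

xxzzxxzzxxzxxzzxxz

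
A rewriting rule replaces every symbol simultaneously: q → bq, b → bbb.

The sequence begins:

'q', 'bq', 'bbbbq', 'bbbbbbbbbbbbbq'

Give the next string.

φ(bbbbbbbbbbbbbq) expands symbol-by-symbol to bbb bbb bbb bbb bbb bbb bbb bbb bbb bbb bbb bbb bbb bq; joining the 14 pieces gives the next term.

bbbbbbbbbbbbbbbbbbbbbbbbbbbbbbbbbbbbbbbbq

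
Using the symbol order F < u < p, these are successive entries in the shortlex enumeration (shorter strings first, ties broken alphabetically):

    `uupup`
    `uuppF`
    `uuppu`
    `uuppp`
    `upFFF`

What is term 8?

Advancing 3 positions from upFFF through upFFF → upFFu → upFFp reaches term 8.

upFuF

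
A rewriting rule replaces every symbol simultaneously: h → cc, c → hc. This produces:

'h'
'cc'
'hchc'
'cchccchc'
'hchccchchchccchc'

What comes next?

cchccchchchccchccchccchchchccchc

φ(hchccchchchccchc) expands symbol-by-symbol to cc hc cc hc hc hc cc hc cc hc cc hc hc hc cc hc; joining the 16 pieces gives the next term.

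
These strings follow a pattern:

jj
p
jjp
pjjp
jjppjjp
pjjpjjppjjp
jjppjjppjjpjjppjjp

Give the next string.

Each term (from the third on) is the two preceding terms concatenated in order: term 3 = jj·p = jjp.
The next term joins pjjpjjppjjp and jjppjjppjjpjjppjjp.

pjjpjjppjjpjjppjjppjjpjjppjjp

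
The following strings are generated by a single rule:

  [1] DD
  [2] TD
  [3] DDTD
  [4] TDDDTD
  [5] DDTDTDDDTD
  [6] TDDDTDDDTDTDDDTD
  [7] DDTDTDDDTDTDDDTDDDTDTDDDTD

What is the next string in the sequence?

TDDDTDDDTDTDDDTDDDTDTDDDTDTDDDTDDDTDTDDDTD

This is a Fibonacci-style word recurrence s(k) = s(k−2)·s(k−1): e.g. DD·TD = DDTD.
So term 8 is TDDDTDDDTDTDDDTD·DDTDTDDDTDTDDDTDDDTDTDDDTD.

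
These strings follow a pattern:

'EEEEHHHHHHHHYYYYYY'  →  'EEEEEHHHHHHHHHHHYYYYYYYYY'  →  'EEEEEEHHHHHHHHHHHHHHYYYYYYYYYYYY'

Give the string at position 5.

EEEEEEEEHHHHHHHHHHHHHHHHHHHHYYYYYYYYYYYYYYYYYY

Term n consists of n+2 E's, followed by 3n+2 H's, followed by 3n Y's, where the shown terms are n = 2, 3, 4.
At n = 6 the blocks have lengths 8, 20, 18.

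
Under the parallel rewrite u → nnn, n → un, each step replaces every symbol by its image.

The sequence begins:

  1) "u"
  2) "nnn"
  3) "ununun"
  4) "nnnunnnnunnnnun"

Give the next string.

unununnnnununununnnnununununnnnun

Replace each of the 15 characters of nnnunnnnunnnnun in place — un un un nnn un un un un nnn un un un un nnn un — and concatenate.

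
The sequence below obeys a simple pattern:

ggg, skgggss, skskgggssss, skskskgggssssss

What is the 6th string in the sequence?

Each term wraps the previous one in sk on the left and ss on the right.
From skskskgggssssss, 2 further steps: skskskgggssssss → skskskskgggssssssss → (answer).

skskskskskgggssssssssss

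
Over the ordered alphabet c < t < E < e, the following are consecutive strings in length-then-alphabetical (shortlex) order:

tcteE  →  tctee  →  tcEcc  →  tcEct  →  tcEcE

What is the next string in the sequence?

tcEce

Find the rightmost character of tcEcE below e, bump it to the next letter, and reset everything to its right to c.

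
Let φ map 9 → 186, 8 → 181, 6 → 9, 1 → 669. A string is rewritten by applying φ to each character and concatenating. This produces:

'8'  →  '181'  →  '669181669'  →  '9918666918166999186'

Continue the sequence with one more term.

Rewriting the 19 symbols of 9918666918166999186 one by one yields 186 186 669 181 9 9 9 186 669 181 669 9 9 186 186 186 669 181 9; concatenated:

186186669181999186669181669991861861866691819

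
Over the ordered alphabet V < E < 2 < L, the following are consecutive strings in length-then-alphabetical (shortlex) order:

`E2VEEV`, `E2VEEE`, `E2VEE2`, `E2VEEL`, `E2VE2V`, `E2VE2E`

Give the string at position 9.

Stepping forward 3 times from E2VE2E: E2VE2E → E2VE22 → E2VE2L, then the target.

E2VELV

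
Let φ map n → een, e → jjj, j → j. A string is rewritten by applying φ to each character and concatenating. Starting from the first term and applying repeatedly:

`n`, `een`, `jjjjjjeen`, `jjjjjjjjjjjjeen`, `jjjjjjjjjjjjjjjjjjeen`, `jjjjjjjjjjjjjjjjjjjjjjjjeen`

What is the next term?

φ(jjjjjjjjjjjjjjjjjjjjjjjjeen) expands symbol-by-symbol to j j j j j j j j j j j j j j j j j j j j j j j j jjj jjj een; joining the 27 pieces gives the next term.

jjjjjjjjjjjjjjjjjjjjjjjjjjjjjjeen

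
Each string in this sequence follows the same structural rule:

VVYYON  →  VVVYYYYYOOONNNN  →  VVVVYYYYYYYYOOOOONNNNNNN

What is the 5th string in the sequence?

Each string has the form V^{n+1} Y^{3n-1} O^{2n-1} N^{3n-2} (n = 1, 2, …).
Setting n = 5 gives 6, 14, 9, 13 characters in each block.

VVVVVVYYYYYYYYYYYYYYOOOOOOOOONNNNNNNNNNNNN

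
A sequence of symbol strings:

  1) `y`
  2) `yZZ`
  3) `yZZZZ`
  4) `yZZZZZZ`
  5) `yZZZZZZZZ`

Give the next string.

Each term is the previous one with ZZ appended.
One more step from yZZZZZZZZ gives the answer.

yZZZZZZZZZZ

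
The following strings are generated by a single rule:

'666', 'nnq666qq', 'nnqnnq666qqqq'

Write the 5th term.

nnqnnqnnqnnq666qqqqqqqq

Each term wraps the previous one in nnq on the left and qq on the right.
From nnqnnq666qqqq, 2 further steps: nnqnnq666qqqq → nnqnnqnnq666qqqqqq → (answer).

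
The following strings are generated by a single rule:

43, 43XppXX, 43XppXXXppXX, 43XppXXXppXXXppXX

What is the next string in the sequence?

The strings grow by a fixed suffix XppXX each time.
One more step from 43XppXXXppXXXppXX gives the answer.

43XppXXXppXXXppXXXppXX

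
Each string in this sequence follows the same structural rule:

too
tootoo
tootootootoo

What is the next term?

s(k+1) = s(k)·s(k) — each term doubles the last.
Doubling tootootootoo:

tootootootootootootootoo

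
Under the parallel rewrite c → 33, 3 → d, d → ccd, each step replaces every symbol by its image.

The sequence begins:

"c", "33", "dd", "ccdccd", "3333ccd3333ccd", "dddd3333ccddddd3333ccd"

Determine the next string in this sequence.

Replace each of the 22 characters of dddd3333ccddddd3333ccd in place — ccd ccd ccd ccd d d d d 33 33 ccd ccd ccd ccd ccd d d d d 33 33 ccd — and concatenate.

ccdccdccdccddddd3333ccdccdccdccdccddddd3333ccd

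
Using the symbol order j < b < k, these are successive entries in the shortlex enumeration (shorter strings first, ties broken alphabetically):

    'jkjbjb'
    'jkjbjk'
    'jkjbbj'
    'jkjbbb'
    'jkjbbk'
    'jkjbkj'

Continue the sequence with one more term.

jkjbkb

Treat jkjbkj as a base-3 numeral over the given alphabet and add one, carrying through any trailing k's.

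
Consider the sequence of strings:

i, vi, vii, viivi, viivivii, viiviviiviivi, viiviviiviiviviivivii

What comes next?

viiviviiviiviviiviviiviiviviiviivi

This is a Fibonacci-style word recurrence s(k) = s(k−1)·s(k−2): e.g. vi·i = vii.
So term 8 is viiviviiviiviviivivii·viiviviiviivi.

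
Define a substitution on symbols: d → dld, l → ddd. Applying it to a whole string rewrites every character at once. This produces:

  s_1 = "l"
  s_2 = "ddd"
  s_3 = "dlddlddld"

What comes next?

dldddddlddldddddlddldddddld

Apply φ to dlddlddld symbol by symbol: d→dld, l→ddd, d→dld, d→dld, l→ddd, d→dld, d→dld, l→ddd, d→dld; joined: dld ddd dld dld ddd dld dld ddd dld.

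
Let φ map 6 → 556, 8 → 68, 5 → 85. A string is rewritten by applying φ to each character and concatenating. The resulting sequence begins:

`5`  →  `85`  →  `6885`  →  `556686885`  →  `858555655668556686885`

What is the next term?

688568858585556858555655668858555655668556686885

Replace each of the 21 characters of 858555655668556686885 in place — 68 85 68 85 85 85 556 85 85 556 556 68 85 85 556 556 68 556 68 68 85 — and concatenate.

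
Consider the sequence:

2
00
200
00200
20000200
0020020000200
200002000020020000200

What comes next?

From term 3 onward, concatenate the second-to-last term with the last: 2·00 = 200, 00·200 = 00200, …
So term 8 is 0020020000200·200002000020020000200.

0020020000200200002000020020000200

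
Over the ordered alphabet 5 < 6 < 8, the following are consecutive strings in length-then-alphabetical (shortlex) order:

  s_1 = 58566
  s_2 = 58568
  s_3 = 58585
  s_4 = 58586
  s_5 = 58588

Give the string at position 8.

58658

Stepping forward 3 times from 58588: 58588 → 58655 → 58656, then the target.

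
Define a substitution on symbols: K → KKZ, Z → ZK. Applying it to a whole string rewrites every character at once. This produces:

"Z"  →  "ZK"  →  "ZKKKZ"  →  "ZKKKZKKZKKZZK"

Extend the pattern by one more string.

ZKKKZKKZKKZZKKKZKKZZKKKZKKZZKZKKKZ

Replace each of the 13 characters of ZKKKZKKZKKZZK in place — ZK KKZ KKZ KKZ ZK KKZ KKZ ZK KKZ KKZ ZK ZK KKZ — and concatenate.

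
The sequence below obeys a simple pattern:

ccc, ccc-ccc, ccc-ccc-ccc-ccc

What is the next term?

Each string is two copies of the previous one joined by '-'.
Doubling ccc-ccc-ccc-ccc with '-' between the halves:

ccc-ccc-ccc-ccc-ccc-ccc-ccc-ccc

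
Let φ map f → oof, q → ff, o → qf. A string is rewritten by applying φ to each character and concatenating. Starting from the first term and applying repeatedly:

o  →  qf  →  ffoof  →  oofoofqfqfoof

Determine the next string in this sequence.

qfqfoofqfqfoofffoofffoofqfqfoof

Replace each of the 13 characters of oofoofqfqfoof in place — qf qf oof qf qf oof ff oof ff oof qf qf oof — and concatenate.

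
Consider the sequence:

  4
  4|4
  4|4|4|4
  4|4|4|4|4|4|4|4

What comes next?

Every step duplicates the string with '|' between the halves.
Doubling 4|4|4|4|4|4|4|4 with '|' between the halves:

4|4|4|4|4|4|4|4|4|4|4|4|4|4|4|4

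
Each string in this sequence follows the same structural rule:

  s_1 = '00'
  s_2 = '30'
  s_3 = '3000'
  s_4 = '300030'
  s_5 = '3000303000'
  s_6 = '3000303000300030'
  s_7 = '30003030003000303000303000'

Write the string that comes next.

Each term (from the third on) is the previous term followed by the one before it: term 3 = 30·00 = 3000.
So term 8 is 30003030003000303000303000·3000303000300030.

300030300030003030003030003000303000300030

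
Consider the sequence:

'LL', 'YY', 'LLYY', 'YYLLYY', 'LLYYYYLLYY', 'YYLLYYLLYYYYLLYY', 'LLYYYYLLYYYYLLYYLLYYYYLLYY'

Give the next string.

This is a Fibonacci-style word recurrence s(k) = s(k−2)·s(k−1): e.g. LL·YY = LLYY.
Continuing: YYLLYYLLYYYYLLYY · LLYYYYLLYYYYLLYYLLYYYYLLYY gives term 8.

YYLLYYLLYYYYLLYYLLYYYYLLYYYYLLYYLLYYYYLLYY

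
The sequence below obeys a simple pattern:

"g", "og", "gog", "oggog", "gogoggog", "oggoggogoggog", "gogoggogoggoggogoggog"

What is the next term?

oggoggogoggoggogoggogoggoggogoggog

From term 3 onward, concatenate the second-to-last term with the last: g·og = gog, og·gog = oggog, …
Continuing: oggoggogoggog · gogoggogoggoggogoggog gives term 8.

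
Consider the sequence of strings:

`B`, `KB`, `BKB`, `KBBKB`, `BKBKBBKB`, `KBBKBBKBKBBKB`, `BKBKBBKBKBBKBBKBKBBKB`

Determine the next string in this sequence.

KBBKBBKBKBBKBBKBKBBKBKBBKBBKBKBBKB

Each term (from the third on) is the two preceding terms concatenated in order: term 3 = B·KB = BKB.
So term 8 is KBBKBBKBKBBKB·BKBKBBKBKBBKBBKBKBBKB.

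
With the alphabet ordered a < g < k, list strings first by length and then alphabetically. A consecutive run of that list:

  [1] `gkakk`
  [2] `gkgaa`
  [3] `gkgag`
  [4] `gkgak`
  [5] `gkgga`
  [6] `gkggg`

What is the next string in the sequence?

The successor of gkggg increments the rightmost position that isn't already k and resets every position after it to a.

gkggk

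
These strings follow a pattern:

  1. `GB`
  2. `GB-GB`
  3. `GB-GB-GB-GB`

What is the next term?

s(k+1) = s(k)·-·s(k) — each term doubles the last with '-' between the halves.
One more doubling of GB-GB-GB-GB gives the answer.

GB-GB-GB-GB-GB-GB-GB-GB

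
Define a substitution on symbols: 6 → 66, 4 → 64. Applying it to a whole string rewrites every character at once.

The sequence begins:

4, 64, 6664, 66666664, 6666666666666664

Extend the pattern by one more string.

66666666666666666666666666666664

φ(6666666666666664) expands symbol-by-symbol to 66 66 66 66 66 66 66 66 66 66 66 66 66 66 66 64; joining the 16 pieces gives the next term.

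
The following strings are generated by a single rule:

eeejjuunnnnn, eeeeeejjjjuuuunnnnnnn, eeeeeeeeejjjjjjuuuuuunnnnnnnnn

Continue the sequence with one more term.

eeeeeeeeeeeejjjjjjjjuuuuuuuunnnnnnnnnnn

Each string has the form e^{3n} j^{2n} u^{2n} n^{2n+3} (n = 1, 2, …).
Setting n = 4 gives 12, 8, 8, 11 characters in each block.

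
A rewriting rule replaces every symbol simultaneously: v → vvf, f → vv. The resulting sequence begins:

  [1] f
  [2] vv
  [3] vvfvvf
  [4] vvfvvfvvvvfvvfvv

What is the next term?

Replace each of the 16 characters of vvfvvfvvvvfvvfvv in place — vvf vvf vv vvf vvf vv vvf vvf vvf vvf vv vvf vvf vv vvf vvf — and concatenate.

vvfvvfvvvvfvvfvvvvfvvfvvfvvfvvvvfvvfvvvvfvvf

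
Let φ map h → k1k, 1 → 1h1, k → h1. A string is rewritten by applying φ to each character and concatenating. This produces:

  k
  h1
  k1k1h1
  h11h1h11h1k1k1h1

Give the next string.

k1k1h11h1k1k1h1k1k1h11h1k1k1h1h11h1h11h1k1k1h1

φ(h11h1h11h1k1k1h1) expands symbol-by-symbol to k1k 1h1 1h1 k1k 1h1 k1k 1h1 1h1 k1k 1h1 h1 1h1 h1 1h1 k1k 1h1; joining the 16 pieces gives the next term.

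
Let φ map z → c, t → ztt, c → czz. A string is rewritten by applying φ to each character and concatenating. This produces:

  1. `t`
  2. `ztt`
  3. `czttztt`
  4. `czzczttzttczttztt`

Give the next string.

Rewriting the 17 symbols of czzczttzttczttztt one by one yields czz c c czz c ztt ztt c ztt ztt czz c ztt ztt c ztt ztt; concatenated:

czzccczzczttzttczttzttczzczttzttczttztt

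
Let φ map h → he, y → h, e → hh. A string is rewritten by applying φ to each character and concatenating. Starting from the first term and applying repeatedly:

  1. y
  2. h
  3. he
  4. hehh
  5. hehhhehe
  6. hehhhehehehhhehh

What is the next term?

hehhhehehehhhehhhehhhehehehhhehe

Applying the rule to each of the 16 symbols of hehhhehehehhhehh gives the pieces he hh he he he hh he hh he hh he he he hh he he, which concatenate to the answer.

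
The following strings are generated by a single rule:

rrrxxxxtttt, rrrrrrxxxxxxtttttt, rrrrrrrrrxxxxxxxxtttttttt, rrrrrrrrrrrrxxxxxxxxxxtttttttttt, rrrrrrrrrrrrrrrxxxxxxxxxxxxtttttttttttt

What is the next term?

rrrrrrrrrrrrrrrrrrxxxxxxxxxxxxxxtttttttttttttt

Term n consists of 3n r's, followed by 2n+2 x's, followed by 2n+2 t's (n = 1, 2, …).
For the next term, n = 6, so the run lengths are 18, 14, 14.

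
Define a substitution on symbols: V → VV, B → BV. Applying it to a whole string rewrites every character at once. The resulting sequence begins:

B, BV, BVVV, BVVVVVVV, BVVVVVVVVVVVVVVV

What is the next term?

Rewriting the 16 symbols of BVVVVVVVVVVVVVVV one by one yields BV VV VV VV VV VV VV VV VV VV VV VV VV VV VV VV; concatenated:

BVVVVVVVVVVVVVVVVVVVVVVVVVVVVVVV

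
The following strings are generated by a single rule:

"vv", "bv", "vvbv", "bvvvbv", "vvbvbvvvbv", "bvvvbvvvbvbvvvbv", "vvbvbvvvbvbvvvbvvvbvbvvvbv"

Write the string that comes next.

bvvvbvvvbvbvvvbvvvbvbvvvbvbvvvbvvvbvbvvvbv

This is a Fibonacci-style word recurrence s(k) = s(k−2)·s(k−1): e.g. vv·bv = vvbv.
The next term joins bvvvbvvvbvbvvvbv and vvbvbvvvbvbvvvbvvvbvbvvvbv.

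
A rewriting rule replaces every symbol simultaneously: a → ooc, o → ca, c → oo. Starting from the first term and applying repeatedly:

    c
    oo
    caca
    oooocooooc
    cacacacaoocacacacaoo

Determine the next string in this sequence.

oooocoooocoooocooooccacaoooocoooocoooocooooccaca

Replace each of the 20 characters of cacacacaoocacacacaoo in place — oo ooc oo ooc oo ooc oo ooc ca ca oo ooc oo ooc oo ooc oo ooc ca ca — and concatenate.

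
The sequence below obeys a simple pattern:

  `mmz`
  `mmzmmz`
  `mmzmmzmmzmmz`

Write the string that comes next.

Each string is two copies of the previous one concatenated.
Doubling mmzmmzmmzmmz:

mmzmmzmmzmmzmmzmmzmmzmmz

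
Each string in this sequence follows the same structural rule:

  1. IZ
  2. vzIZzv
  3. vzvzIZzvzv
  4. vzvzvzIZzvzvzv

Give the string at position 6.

Every step adds vz to the front and zv to the end of the previous string.
From vzvzvzIZzvzvzv, 2 further steps: vzvzvzIZzvzvzv → vzvzvzvzIZzvzvzvzv → (answer).

vzvzvzvzvzIZzvzvzvzvzv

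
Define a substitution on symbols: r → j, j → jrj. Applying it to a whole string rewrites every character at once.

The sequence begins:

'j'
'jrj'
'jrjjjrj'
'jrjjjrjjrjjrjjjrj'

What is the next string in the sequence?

Rewriting the 17 symbols of jrjjjrjjrjjrjjjrj one by one yields jrj j jrj jrj jrj j jrj jrj j jrj jrj j jrj jrj jrj j jrj; concatenated:

jrjjjrjjrjjrjjjrjjrjjjrjjrjjjrjjrjjrjjjrj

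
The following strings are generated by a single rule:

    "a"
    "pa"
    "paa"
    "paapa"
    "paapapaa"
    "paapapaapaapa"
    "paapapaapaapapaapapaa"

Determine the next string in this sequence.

paapapaapaapapaapapaapaapapaapaapa

From term 3 onward, concatenate the last term with the second-to-last: pa·a = paa, paa·pa = paapa, …
Continuing: paapapaapaapapaapapaa · paapapaapaapa gives term 8.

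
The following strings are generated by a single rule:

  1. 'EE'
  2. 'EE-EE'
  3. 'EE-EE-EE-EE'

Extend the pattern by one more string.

Each string is two copies of the previous one joined by '-'.
Doubling EE-EE-EE-EE with '-' between the halves:

EE-EE-EE-EE-EE-EE-EE-EE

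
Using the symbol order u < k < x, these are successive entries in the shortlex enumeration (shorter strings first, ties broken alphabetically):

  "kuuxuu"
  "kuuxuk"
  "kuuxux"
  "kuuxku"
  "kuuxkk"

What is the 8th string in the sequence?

kuuxxk

Continuing the enumeration 3 steps past kuuxkk: kuuxkk → kuuxkx → kuuxxu → (answer).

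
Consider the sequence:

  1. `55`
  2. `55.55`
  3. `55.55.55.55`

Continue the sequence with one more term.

Each string is two copies of the previous one joined by '.'.
Doubling 55.55.55.55 with '.' between the halves:

55.55.55.55.55.55.55.55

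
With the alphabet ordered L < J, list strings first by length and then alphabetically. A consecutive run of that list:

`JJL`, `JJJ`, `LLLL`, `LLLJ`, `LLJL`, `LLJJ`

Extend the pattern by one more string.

LJLL

Find the rightmost character of LLJJ below J, bump it to the next letter, and reset everything to its right to L.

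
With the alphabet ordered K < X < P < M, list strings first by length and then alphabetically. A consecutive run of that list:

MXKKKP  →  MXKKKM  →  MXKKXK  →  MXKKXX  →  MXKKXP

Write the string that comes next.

Find the rightmost character of MXKKXP below M, bump it to the next letter, and reset everything to its right to K.

MXKKXM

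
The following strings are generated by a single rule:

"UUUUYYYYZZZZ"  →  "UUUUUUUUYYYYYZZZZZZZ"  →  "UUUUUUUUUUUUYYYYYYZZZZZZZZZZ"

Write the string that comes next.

UUUUUUUUUUUUUUUUYYYYYYYZZZZZZZZZZZZZ

The n-th term is 4n U's then n+3 Y's then 3n+1 Z's (n = 1, 2, …).
For the next term, n = 4, so the run lengths are 16, 7, 13.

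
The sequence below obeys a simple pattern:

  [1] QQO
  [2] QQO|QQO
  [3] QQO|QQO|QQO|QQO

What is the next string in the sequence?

Every step duplicates the string with '|' between the halves.
So the next term is two copies of QQO|QQO|QQO|QQO with '|' between the halves.

QQO|QQO|QQO|QQO|QQO|QQO|QQO|QQO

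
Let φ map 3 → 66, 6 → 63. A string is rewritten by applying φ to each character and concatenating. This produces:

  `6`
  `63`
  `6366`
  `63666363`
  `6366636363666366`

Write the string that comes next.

63666363636663666366636363666363

Replace each of the 16 characters of 6366636363666366 in place — 63 66 63 63 63 66 63 66 63 66 63 63 63 66 63 63 — and concatenate.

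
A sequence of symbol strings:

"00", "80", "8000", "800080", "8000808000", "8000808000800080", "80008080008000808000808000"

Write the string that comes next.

800080800080008080008080008000808000800080

Each term (from the third on) is the previous term followed by the one before it: term 3 = 80·00 = 8000.
The next term joins 80008080008000808000808000 and 8000808000800080.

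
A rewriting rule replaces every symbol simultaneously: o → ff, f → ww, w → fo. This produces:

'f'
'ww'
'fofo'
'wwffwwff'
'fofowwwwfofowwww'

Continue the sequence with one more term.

wwffwwfffofofofowwffwwfffofofofo

Applying the rule to each of the 16 symbols of fofowwwwfofowwww gives the pieces ww ff ww ff fo fo fo fo ww ff ww ff fo fo fo fo, which concatenate to the answer.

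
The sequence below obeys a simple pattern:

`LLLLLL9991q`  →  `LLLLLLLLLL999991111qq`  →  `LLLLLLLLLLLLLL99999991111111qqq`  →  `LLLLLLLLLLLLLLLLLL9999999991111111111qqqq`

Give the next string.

LLLLLLLLLLLLLLLLLLLLLL999999999991111111111111qqqqq

Reading off run lengths: L runs 6, 10, 14, 18; 9 runs 3, 5, 7, 9; 1 runs 1, 4, 7, 10; q runs 1, 2, 3, 4 — each is linear in n (n = 1, 2, …).
Setting n = 5 gives 22, 11, 13, 5 characters in each block.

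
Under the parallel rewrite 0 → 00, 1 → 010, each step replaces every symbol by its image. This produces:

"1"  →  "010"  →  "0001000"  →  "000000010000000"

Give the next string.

Rewriting the 15 symbols of 000000010000000 one by one yields 00 00 00 00 00 00 00 010 00 00 00 00 00 00 00; concatenated:

0000000000000001000000000000000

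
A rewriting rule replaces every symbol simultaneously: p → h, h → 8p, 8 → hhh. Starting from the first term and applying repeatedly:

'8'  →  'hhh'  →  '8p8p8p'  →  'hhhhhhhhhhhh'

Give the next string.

Rewriting each symbol of hhhhhhhhhhhh: h→8p, h→8p, h→8p, h→8p, h→8p, h→8p, h→8p, h→8p, h→8p, h→8p, h→8p, h→8p, which concatenates to 8p 8p 8p 8p 8p 8p 8p 8p 8p 8p 8p 8p.

8p8p8p8p8p8p8p8p8p8p8p8p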